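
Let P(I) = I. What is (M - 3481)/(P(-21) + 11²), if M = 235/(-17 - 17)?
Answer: -118589/3400 ≈ -34.879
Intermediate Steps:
M = -235/34 (M = 235/(-34) = 235*(-1/34) = -235/34 ≈ -6.9118)
(M - 3481)/(P(-21) + 11²) = (-235/34 - 3481)/(-21 + 11²) = -118589/(34*(-21 + 121)) = -118589/34/100 = -118589/34*1/100 = -118589/3400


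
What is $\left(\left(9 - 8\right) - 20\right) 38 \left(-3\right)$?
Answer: $2166$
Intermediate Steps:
$\left(\left(9 - 8\right) - 20\right) 38 \left(-3\right) = \left(1 - 20\right) 38 \left(-3\right) = \left(-19\right) 38 \left(-3\right) = \left(-722\right) \left(-3\right) = 2166$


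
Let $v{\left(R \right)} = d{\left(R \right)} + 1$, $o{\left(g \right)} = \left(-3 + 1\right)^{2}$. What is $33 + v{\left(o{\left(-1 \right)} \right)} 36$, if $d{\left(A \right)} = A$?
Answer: $213$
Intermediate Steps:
$o{\left(g \right)} = 4$ ($o{\left(g \right)} = \left(-2\right)^{2} = 4$)
$v{\left(R \right)} = 1 + R$ ($v{\left(R \right)} = R + 1 = 1 + R$)
$33 + v{\left(o{\left(-1 \right)} \right)} 36 = 33 + \left(1 + 4\right) 36 = 33 + 5 \cdot 36 = 33 + 180 = 213$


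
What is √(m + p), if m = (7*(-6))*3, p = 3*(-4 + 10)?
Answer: 6*I*√3 ≈ 10.392*I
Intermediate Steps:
p = 18 (p = 3*6 = 18)
m = -126 (m = -42*3 = -126)
√(m + p) = √(-126 + 18) = √(-108) = 6*I*√3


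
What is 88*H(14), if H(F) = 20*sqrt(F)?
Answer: 1760*sqrt(14) ≈ 6585.3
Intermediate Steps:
88*H(14) = 88*(20*sqrt(14)) = 1760*sqrt(14)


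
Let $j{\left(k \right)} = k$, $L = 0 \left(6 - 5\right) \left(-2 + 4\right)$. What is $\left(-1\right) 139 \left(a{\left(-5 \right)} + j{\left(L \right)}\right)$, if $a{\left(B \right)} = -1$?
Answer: $139$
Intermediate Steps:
$L = 0$ ($L = 0 \cdot 1 \cdot 2 = 0 \cdot 2 = 0$)
$\left(-1\right) 139 \left(a{\left(-5 \right)} + j{\left(L \right)}\right) = \left(-1\right) 139 \left(-1 + 0\right) = \left(-139\right) \left(-1\right) = 139$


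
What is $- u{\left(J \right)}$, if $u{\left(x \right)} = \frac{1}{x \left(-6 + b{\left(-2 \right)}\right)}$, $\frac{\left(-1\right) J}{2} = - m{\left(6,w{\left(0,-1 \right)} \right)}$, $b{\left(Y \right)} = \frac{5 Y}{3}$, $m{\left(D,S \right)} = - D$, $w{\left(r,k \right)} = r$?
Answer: $- \frac{1}{112} \approx -0.0089286$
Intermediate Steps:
$b{\left(Y \right)} = \frac{5 Y}{3}$ ($b{\left(Y \right)} = 5 Y \frac{1}{3} = \frac{5 Y}{3}$)
$J = -12$ ($J = - 2 \left(- \left(-1\right) 6\right) = - 2 \left(\left(-1\right) \left(-6\right)\right) = \left(-2\right) 6 = -12$)
$u{\left(x \right)} = - \frac{3}{28 x}$ ($u{\left(x \right)} = \frac{1}{x \left(-6 + \frac{5}{3} \left(-2\right)\right)} = \frac{1}{x \left(-6 - \frac{10}{3}\right)} = \frac{1}{x \left(- \frac{28}{3}\right)} = \frac{1}{\left(- \frac{28}{3}\right) x} = - \frac{3}{28 x}$)
$- u{\left(J \right)} = - \frac{-3}{28 \left(-12\right)} = - \frac{\left(-3\right) \left(-1\right)}{28 \cdot 12} = \left(-1\right) \frac{1}{112} = - \frac{1}{112}$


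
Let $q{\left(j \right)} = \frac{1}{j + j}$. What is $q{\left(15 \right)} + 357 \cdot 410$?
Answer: $\frac{4391101}{30} \approx 1.4637 \cdot 10^{5}$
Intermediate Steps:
$q{\left(j \right)} = \frac{1}{2 j}$
$q{\left(15 \right)} + 357 \cdot 410 = \frac{1}{2 \cdot 15} + 357 \cdot 410 = \frac{1}{2} \cdot \frac{1}{15} + 146370 = \frac{1}{30} + 146370 = \frac{4391101}{30}$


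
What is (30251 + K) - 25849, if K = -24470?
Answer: -20068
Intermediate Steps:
(30251 + K) - 25849 = (30251 - 24470) - 25849 = 5781 - 25849 = -20068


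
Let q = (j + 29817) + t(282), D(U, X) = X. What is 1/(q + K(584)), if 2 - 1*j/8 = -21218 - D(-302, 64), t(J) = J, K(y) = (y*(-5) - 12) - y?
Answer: 1/196855 ≈ 5.0799e-6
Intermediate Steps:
K(y) = -12 - 6*y (K(y) = (-5*y - 12) - y = (-12 - 5*y) - y = -12 - 6*y)
j = 170272 (j = 16 - 8*(-21218 - 1*64) = 16 - 8*(-21218 - 64) = 16 - 8*(-21282) = 16 + 170256 = 170272)
q = 200371 (q = (170272 + 29817) + 282 = 200089 + 282 = 200371)
1/(q + K(584)) = 1/(200371 + (-12 - 6*584)) = 1/(200371 + (-12 - 3504)) = 1/(200371 - 3516) = 1/196855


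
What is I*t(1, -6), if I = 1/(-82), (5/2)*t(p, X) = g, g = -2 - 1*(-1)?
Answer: 1/205 ≈ 0.0048781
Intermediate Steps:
g = -1 (g = -2 + 1 = -1)
t(p, X) = -⅖ (t(p, X) = (⅖)*(-1) = -⅖)
I = -1/82 ≈ -0.012195
I*t(1, -6) = -1/82*(-⅖) = 1/205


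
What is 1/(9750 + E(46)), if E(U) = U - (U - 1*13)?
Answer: 1/9763 ≈ 0.00010243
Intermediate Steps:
E(U) = 13 (E(U) = U - (U - 13) = U - (-13 + U) = U + (13 - U) = 13)
1/(9750 + E(46)) = 1/(9750 + 13) = 1/9763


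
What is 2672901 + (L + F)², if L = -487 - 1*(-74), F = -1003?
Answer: 4677957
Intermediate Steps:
L = -413 (L = -487 + 74 = -413)
2672901 + (L + F)² = 2672901 + (-413 - 1003)² = 2672901 + (-1416)² = 2672901 + 2005056 = 4677957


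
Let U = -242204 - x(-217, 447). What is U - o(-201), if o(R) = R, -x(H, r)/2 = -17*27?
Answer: -242921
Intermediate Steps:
x(H, r) = 918 (x(H, r) = -(-34)*27 = -2*(-459) = 918)
U = -243122 (U = -242204 - 1*918 = -242204 - 918 = -243122)
U - o(-201) = -243122 - 1*(-201) = -243122 + 201 = -242921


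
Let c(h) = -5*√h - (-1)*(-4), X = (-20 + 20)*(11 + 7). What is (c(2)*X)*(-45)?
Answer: 0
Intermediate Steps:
X = 0 (X = 0*18 = 0)
c(h) = -4 - 5*√h (c(h) = -5*√h - 1*4 = -5*√h - 4 = -4 - 5*√h)
(c(2)*X)*(-45) = ((-4 - 5*√2)*0)*(-45) = 0*(-45) = 0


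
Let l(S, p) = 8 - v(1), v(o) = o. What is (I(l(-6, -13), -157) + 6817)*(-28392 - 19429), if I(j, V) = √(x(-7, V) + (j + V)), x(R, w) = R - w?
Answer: -325995757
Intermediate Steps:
l(S, p) = 7 (l(S, p) = 8 - 1*1 = 8 - 1 = 7)
I(j, V) = √(-7 + j) (I(j, V) = √((-7 - V) + (j + V)) = √((-7 - V) + (V + j)) = √(-7 + j))
(I(l(-6, -13), -157) + 6817)*(-28392 - 19429) = (√(-7 + 7) + 6817)*(-28392 - 19429) = (√0 + 6817)*(-47821) = (0 + 6817)*(-47821) = 6817*(-47821) = -325995757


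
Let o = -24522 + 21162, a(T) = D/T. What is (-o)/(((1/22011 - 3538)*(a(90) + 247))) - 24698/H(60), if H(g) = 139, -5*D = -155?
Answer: -42816724179738826/240966720299843 ≈ -177.69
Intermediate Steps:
D = 31 (D = -⅕*(-155) = 31)
a(T) = 31/T
o = -3360
(-o)/(((1/22011 - 3538)*(a(90) + 247))) - 24698/H(60) = (-1*(-3360))/(((1/22011 - 3538)*(31/90 + 247))) - 24698/139 = 3360/(((1/22011 - 3538)*(31*(1/90) + 247))) - 24698*1/139 = 3360/((-77874917*(31/90 + 247)/22011)) - 24698/139 = 3360/((-77874917/22011*22261/90)) - 24698/139 = 3360/(-1733573527337/1980990) - 24698/139 = 3360*(-1980990/1733573527337) - 24698/139 = -6656126400/1733573527337 - 24698/139 = -42816724179738826/240966720299843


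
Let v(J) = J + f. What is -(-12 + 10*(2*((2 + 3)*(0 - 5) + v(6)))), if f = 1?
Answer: 372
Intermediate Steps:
v(J) = 1 + J (v(J) = J + 1 = 1 + J)
-(-12 + 10*(2*((2 + 3)*(0 - 5) + v(6)))) = -(-12 + 10*(2*((2 + 3)*(0 - 5) + (1 + 6)))) = -(-12 + 10*(2*(5*(-5) + 7))) = -(-12 + 10*(2*(-25 + 7))) = -(-12 + 10*(2*(-18))) = -(-12 + 10*(-36)) = -(-12 - 360) = -1*(-372) = 372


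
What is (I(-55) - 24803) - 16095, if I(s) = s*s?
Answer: -37873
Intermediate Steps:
I(s) = s²
(I(-55) - 24803) - 16095 = ((-55)² - 24803) - 16095 = (3025 - 24803) - 16095 = -21778 - 16095 = -37873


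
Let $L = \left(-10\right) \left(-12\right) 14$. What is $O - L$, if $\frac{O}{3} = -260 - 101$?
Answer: $-2763$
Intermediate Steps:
$O = -1083$ ($O = 3 \left(-260 - 101\right) = 3 \left(-361\right) = -1083$)
$L = 1680$ ($L = 120 \cdot 14 = 1680$)
$O - L = -1083 - 1680 = -2763$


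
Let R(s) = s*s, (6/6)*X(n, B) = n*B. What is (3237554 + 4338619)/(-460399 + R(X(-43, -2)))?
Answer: -2525391/151001 ≈ -16.724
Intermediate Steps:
X(n, B) = B*n (X(n, B) = n*B = B*n)
R(s) = s**2
(3237554 + 4338619)/(-460399 + R(X(-43, -2))) = (3237554 + 4338619)/(-460399 + (-2*(-43))**2) = 7576173/(-460399 + 86**2) = 7576173/(-460399 + 7396) = 7576173/(-453003) = 7576173*(-1/453003) = -2525391/151001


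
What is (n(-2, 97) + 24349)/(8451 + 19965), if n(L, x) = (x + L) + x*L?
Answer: 12125/14208 ≈ 0.85339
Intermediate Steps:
n(L, x) = L + x + L*x (n(L, x) = (L + x) + L*x = L + x + L*x)
(n(-2, 97) + 24349)/(8451 + 19965) = ((-2 + 97 - 2*97) + 24349)/(8451 + 19965) = ((-2 + 97 - 194) + 24349)/28416 = (-99 + 24349)*(1/28416) = 24250*(1/28416) = 12125/14208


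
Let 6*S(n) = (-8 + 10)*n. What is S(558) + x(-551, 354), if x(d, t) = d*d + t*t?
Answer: 429103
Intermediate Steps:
x(d, t) = d**2 + t**2
S(n) = n/3 (S(n) = ((-8 + 10)*n)/6 = (2*n)/6 = n/3)
S(558) + x(-551, 354) = (1/3)*558 + ((-551)**2 + 354**2) = 186 + (303601 + 125316) = 186 + 428917 = 429103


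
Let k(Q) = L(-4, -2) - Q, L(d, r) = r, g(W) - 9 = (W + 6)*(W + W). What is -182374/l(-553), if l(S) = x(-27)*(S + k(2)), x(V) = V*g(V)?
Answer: -182374/17189577 ≈ -0.010610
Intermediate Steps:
g(W) = 9 + 2*W*(6 + W) (g(W) = 9 + (W + 6)*(W + W) = 9 + (6 + W)*(2*W) = 9 + 2*W*(6 + W))
k(Q) = -2 - Q
x(V) = V*(9 + 2*V² + 12*V)
l(S) = 123444 - 30861*S (l(S) = (-27*(9 + 2*(-27)² + 12*(-27)))*(S + (-2 - 1*2)) = (-27*(9 + 2*729 - 324))*(S + (-2 - 2)) = (-27*(9 + 1458 - 324))*(S - 4) = (-27*1143)*(-4 + S) = -30861*(-4 + S) = 123444 - 30861*S)
-182374/l(-553) = -182374/(123444 - 30861*(-553)) = -182374/(123444 + 17066133) = -182374/17189577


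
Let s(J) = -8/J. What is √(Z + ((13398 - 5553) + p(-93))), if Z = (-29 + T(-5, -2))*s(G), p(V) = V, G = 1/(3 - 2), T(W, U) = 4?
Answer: 4*√497 ≈ 89.174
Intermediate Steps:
G = 1 (G = 1/1 = 1)
Z = 200 (Z = (-29 + 4)*(-8/1) = -(-200) = -25*(-8) = 200)
√(Z + ((13398 - 5553) + p(-93))) = √(200 + ((13398 - 5553) - 93)) = √(200 + (7845 - 93)) = √(200 + 7752) = √7952 = 4*√497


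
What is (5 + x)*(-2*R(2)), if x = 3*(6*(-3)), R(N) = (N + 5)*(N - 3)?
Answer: -686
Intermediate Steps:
R(N) = (-3 + N)*(5 + N) (R(N) = (5 + N)*(-3 + N) = (-3 + N)*(5 + N))
x = -54 (x = 3*(-18) = -54)
(5 + x)*(-2*R(2)) = (5 - 54)*(-2*(-15 + 2**2 + 2*2)) = -(-98)*(-15 + 4 + 4) = -(-98)*(-7) = -49*14 = -686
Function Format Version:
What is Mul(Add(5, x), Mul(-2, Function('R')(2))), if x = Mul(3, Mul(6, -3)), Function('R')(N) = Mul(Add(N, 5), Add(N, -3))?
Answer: -686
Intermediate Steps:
Function('R')(N) = Mul(Add(-3, N), Add(5, N)) (Function('R')(N) = Mul(Add(5, N), Add(-3, N)) = Mul(Add(-3, N), Add(5, N)))
x = -54 (x = Mul(3, -18) = -54)
Mul(Add(5, x), Mul(-2, Function('R')(2))) = Mul(Add(5, -54), Mul(-2, Add(-15, Pow(2, 2), Mul(2, 2)))) = Mul(-49, Mul(-2, Add(-15, 4, 4))) = Mul(-49, Mul(-2, -7)) = Mul(-49, 14) = -686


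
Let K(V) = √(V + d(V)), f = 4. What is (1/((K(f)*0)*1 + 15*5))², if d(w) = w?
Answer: 1/5625 ≈ 0.00017778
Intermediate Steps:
K(V) = √2*√V (K(V) = √(V + V) = √(2*V) = √2*√V)
(1/((K(f)*0)*1 + 15*5))² = (1/(((√2*√4)*0)*1 + 15*5))² = (1/(((√2*2)*0)*1 + 75))² = (1/(((2*√2)*0)*1 + 75))² = (1/(0*1 + 75))² = (1/(0 + 75))² = (1/75)² = 1/5625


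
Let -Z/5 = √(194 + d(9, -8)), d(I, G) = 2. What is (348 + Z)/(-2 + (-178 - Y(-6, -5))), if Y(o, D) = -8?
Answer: -139/86 ≈ -1.6163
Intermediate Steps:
Z = -70 (Z = -5*√(194 + 2) = -5*√196 = -5*14 = -70)
(348 + Z)/(-2 + (-178 - Y(-6, -5))) = (348 - 70)/(-2 + (-178 - 1*(-8))) = 278/(-2 + (-178 + 8)) = 278/(-2 - 170) = 278/(-172) = 278*(-1/172) = -139/86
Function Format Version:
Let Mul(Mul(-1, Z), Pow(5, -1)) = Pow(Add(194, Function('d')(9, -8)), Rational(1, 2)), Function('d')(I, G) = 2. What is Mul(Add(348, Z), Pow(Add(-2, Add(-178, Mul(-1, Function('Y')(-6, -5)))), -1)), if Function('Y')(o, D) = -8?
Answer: Rational(-139, 86) ≈ -1.6163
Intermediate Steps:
Z = -70 (Z = Mul(-5, Pow(Add(194, 2), Rational(1, 2))) = Mul(-5, Pow(196, Rational(1, 2))) = Mul(-5, 14) = -70)
Mul(Add(348, Z), Pow(Add(-2, Add(-178, Mul(-1, Function('Y')(-6, -5)))), -1)) = Mul(Add(348, -70), Pow(Add(-2, Add(-178, Mul(-1, -8))), -1)) = Mul(278, Pow(Add(-2, Add(-178, 8)), -1)) = Mul(278, Pow(Add(-2, -170), -1)) = Mul(278, Pow(-172, -1)) = Mul(278, Rational(-1, 172)) = Rational(-139, 86)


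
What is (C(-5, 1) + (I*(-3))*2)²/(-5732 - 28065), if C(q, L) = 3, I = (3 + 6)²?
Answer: -233289/33797 ≈ -6.9027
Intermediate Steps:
I = 81 (I = 9² = 81)
(C(-5, 1) + (I*(-3))*2)²/(-5732 - 28065) = (3 + (81*(-3))*2)²/(-5732 - 28065) = (3 - 243*2)²/(-33797) = (3 - 486)²*(-1/33797) = (-483)²*(-1/33797) = 233289*(-1/33797) = -233289/33797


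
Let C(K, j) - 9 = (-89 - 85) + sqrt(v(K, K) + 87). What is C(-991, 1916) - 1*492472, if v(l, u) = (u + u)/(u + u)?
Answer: -492637 + 2*sqrt(22) ≈ -4.9263e+5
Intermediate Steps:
v(l, u) = 1 (v(l, u) = (2*u)/((2*u)) = (2*u)*(1/(2*u)) = 1)
C(K, j) = -165 + 2*sqrt(22) (C(K, j) = 9 + ((-89 - 85) + sqrt(1 + 87)) = 9 + (-174 + sqrt(88)) = 9 + (-174 + 2*sqrt(22)) = -165 + 2*sqrt(22))
C(-991, 1916) - 1*492472 = (-165 + 2*sqrt(22)) - 1*492472 = (-165 + 2*sqrt(22)) - 492472 = -492637 + 2*sqrt(22)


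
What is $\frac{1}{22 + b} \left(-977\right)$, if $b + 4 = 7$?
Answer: $- \frac{977}{25} \approx -39.08$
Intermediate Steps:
$b = 3$ ($b = -4 + 7 = 3$)
$\frac{1}{22 + b} \left(-977\right) = \frac{1}{22 + 3} \left(-977\right) = \frac{1}{25} \left(-977\right) = - \frac{977}{25}$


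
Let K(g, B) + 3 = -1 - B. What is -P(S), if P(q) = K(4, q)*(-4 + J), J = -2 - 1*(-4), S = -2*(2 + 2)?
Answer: 8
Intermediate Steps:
K(g, B) = -4 - B (K(g, B) = -3 + (-1 - B) = -4 - B)
S = -8 (S = -2*4 = -8)
J = 2 (J = -2 + 4 = 2)
P(q) = 8 + 2*q (P(q) = (-4 - q)*(-4 + 2) = (-4 - q)*(-2) = 8 + 2*q)
-P(S) = -(8 + 2*(-8)) = -(8 - 16) = -1*(-8) = 8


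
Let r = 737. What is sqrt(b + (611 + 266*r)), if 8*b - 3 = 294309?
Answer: 9*sqrt(2882) ≈ 483.16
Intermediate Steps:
b = 36789 (b = 3/8 + (1/8)*294309 = 3/8 + 294309/8 = 36789)
sqrt(b + (611 + 266*r)) = sqrt(36789 + (611 + 266*737)) = sqrt(36789 + (611 + 196042)) = sqrt(36789 + 196653) = sqrt(233442) = 9*sqrt(2882)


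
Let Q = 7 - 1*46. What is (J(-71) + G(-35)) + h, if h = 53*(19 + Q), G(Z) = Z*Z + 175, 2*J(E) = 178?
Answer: 429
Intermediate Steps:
J(E) = 89 (J(E) = (½)*178 = 89)
Q = -39 (Q = 7 - 46 = -39)
G(Z) = 175 + Z² (G(Z) = Z² + 175 = 175 + Z²)
h = -1060 (h = 53*(19 - 39) = 53*(-20) = -1060)
(J(-71) + G(-35)) + h = (89 + (175 + (-35)²)) - 1060 = (89 + (175 + 1225)) - 1060 = (89 + 1400) - 1060 = 1489 - 1060 = 429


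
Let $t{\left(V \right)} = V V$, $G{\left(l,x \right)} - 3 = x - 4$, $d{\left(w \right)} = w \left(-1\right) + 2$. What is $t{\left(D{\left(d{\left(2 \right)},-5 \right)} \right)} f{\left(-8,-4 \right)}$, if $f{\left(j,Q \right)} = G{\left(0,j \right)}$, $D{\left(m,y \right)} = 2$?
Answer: $-36$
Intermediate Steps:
$d{\left(w \right)} = 2 - w$ ($d{\left(w \right)} = - w + 2 = 2 - w$)
$G{\left(l,x \right)} = -1 + x$ ($G{\left(l,x \right)} = 3 + \left(x - 4\right) = 3 + \left(-4 + x\right) = -1 + x$)
$f{\left(j,Q \right)} = -1 + j$
$t{\left(V \right)} = V^{2}$
$t{\left(D{\left(d{\left(2 \right)},-5 \right)} \right)} f{\left(-8,-4 \right)} = 2^{2} \left(-1 - 8\right) = 4 \left(-9\right) = -36$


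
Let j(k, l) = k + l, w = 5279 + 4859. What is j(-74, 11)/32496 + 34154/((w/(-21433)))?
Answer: -3964634952161/54907408 ≈ -72206.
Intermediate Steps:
w = 10138
j(-74, 11)/32496 + 34154/((w/(-21433))) = (-74 + 11)/32496 + 34154/((10138/(-21433))) = -63*1/32496 + 34154/((10138*(-1/21433))) = -21/10832 + 34154/(-10138/21433) = -21/10832 + 34154*(-21433/10138) = -21/10832 - 366011341/5069 = -3964634952161/54907408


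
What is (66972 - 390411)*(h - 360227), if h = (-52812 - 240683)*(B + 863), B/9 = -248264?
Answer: -212022200951737812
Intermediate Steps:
B = -2234376 (B = 9*(-248264) = -2234376)
h = 655524897935 (h = (-52812 - 240683)*(-2234376 + 863) = -293495*(-2233513) = 655524897935)
(66972 - 390411)*(h - 360227) = (66972 - 390411)*(655524897935 - 360227) = -323439*655524537708 = -212022200951737812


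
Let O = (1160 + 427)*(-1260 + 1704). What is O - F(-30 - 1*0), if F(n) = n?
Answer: 704658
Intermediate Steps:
O = 704628 (O = 1587*444 = 704628)
O - F(-30 - 1*0) = 704628 - (-30 - 1*0) = 704628 - (-30 + 0) = 704628 - 1*(-30) = 704628 + 30 = 704658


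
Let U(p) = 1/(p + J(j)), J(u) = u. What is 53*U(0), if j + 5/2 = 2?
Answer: -106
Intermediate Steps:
j = -½ (j = -5/2 + 2 = -½ ≈ -0.50000)
U(p) = 1/(-½ + p) (U(p) = 1/(p - ½) = 1/(-½ + p))
53*U(0) = 53*(2/(-1 + 2*0)) = 53*(2/(-1 + 0)) = 53*(2/(-1)) = 53*(2*(-1)) = 53*(-2) = -106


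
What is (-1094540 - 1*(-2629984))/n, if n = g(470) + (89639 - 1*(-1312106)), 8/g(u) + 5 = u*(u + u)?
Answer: 678351481980/619283932283 ≈ 1.0954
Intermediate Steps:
g(u) = 8/(-5 + 2*u²) (g(u) = 8/(-5 + u*(u + u)) = 8/(-5 + u*(2*u)) = 8/(-5 + 2*u²))
n = 619283932283/441795 (n = 8/(-5 + 2*470²) + (89639 - 1*(-1312106)) = 8/(-5 + 2*220900) + (89639 + 1312106) = 8/(-5 + 441800) + 1401745 = 8/441795 + 1401745 = 619283932283/441795 ≈ 1.4017e+6)
(-1094540 - 1*(-2629984))/n = (-1094540 - 1*(-2629984))/(619283932283/441795) = (-1094540 + 2629984)*(441795/619283932283) = 1535444*(441795/619283932283) = 678351481980/619283932283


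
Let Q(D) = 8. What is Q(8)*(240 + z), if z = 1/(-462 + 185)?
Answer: 531832/277 ≈ 1920.0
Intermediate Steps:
z = -1/277 (z = 1/(-277) = -1/277 ≈ -0.0036101)
Q(8)*(240 + z) = 8*(240 - 1/277) = 8*(66479/277) = 531832/277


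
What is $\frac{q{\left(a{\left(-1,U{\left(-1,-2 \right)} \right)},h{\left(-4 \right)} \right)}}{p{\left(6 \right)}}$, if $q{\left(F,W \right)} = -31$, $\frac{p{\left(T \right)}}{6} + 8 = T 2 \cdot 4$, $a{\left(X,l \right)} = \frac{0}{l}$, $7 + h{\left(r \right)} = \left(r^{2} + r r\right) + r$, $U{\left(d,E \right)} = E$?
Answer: $- \frac{31}{240} \approx -0.12917$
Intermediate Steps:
$h{\left(r \right)} = -7 + r + 2 r^{2}$ ($h{\left(r \right)} = -7 + \left(\left(r^{2} + r r\right) + r\right) = -7 + \left(\left(r^{2} + r^{2}\right) + r\right) = -7 + \left(2 r^{2} + r\right) = -7 + \left(r + 2 r^{2}\right) = -7 + r + 2 r^{2}$)
$a{\left(X,l \right)} = 0$
$p{\left(T \right)} = -48 + 48 T$ ($p{\left(T \right)} = -48 + 6 T 2 \cdot 4 = -48 + 6 T 8 = -48 + 6 \cdot 8 T = -48 + 48 T$)
$\frac{q{\left(a{\left(-1,U{\left(-1,-2 \right)} \right)},h{\left(-4 \right)} \right)}}{p{\left(6 \right)}} = - \frac{31}{-48 + 48 \cdot 6} = - \frac{31}{-48 + 288} = - \frac{31}{240}$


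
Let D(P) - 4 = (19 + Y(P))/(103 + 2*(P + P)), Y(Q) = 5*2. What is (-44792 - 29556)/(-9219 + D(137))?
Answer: 12100137/1499734 ≈ 8.0682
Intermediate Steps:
Y(Q) = 10
D(P) = 4 + 29/(103 + 4*P) (D(P) = 4 + (19 + 10)/(103 + 2*(P + P)) = 4 + 29/(103 + 2*(2*P)) = 4 + 29/(103 + 4*P))
(-44792 - 29556)/(-9219 + D(137)) = (-44792 - 29556)/(-9219 + (441 + 16*137)/(103 + 4*137)) = -74348/(-9219 + (441 + 2192)/(103 + 548)) = -74348/(-9219 + 2633/651) = -74348/(-5998936/651) = -74348*(-651/5998936) = 12100137/1499734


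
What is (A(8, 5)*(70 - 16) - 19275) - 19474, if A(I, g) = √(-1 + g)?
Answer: -38641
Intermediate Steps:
(A(8, 5)*(70 - 16) - 19275) - 19474 = (√(-1 + 5)*(70 - 16) - 19275) - 19474 = (√4*54 - 19275) - 19474 = (2*54 - 19275) - 19474 = (108 - 19275) - 19474 = -19167 - 19474 = -38641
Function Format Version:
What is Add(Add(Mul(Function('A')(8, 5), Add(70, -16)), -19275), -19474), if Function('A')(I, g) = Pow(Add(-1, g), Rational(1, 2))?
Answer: -38641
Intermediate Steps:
Add(Add(Mul(Function('A')(8, 5), Add(70, -16)), -19275), -19474) = Add(Add(Mul(Pow(Add(-1, 5), Rational(1, 2)), Add(70, -16)), -19275), -19474) = Add(Add(Mul(Pow(4, Rational(1, 2)), 54), -19275), -19474) = Add(Add(Mul(2, 54), -19275), -19474) = Add(Add(108, -19275), -19474) = Add(-19167, -19474) = -38641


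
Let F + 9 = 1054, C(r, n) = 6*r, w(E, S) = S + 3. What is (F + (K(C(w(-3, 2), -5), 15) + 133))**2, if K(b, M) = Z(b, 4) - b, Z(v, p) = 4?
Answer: 1327104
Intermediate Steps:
w(E, S) = 3 + S
K(b, M) = 4 - b
F = 1045 (F = -9 + 1054 = 1045)
(F + (K(C(w(-3, 2), -5), 15) + 133))**2 = (1045 + ((4 - 6*(3 + 2)) + 133))**2 = (1045 + ((4 - 6*5) + 133))**2 = (1045 + ((4 - 1*30) + 133))**2 = (1045 + ((4 - 30) + 133))**2 = (1045 + (-26 + 133))**2 = (1045 + 107)**2 = 1152**2 = 1327104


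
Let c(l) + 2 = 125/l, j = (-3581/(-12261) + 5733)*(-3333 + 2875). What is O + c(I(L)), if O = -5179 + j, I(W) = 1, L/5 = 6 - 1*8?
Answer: -32257511068/12261 ≈ -2.6309e+6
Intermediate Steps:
L = -10 (L = 5*(6 - 1*8) = 5*(6 - 8) = 5*(-2) = -10)
j = -32195519452/12261 (j = (-3581*(-1/12261) + 5733)*(-458) = (3581/12261 + 5733)*(-458) = (70295894/12261)*(-458) = -32195519452/12261 ≈ -2.6258e+6)
O = -32259019171/12261 (O = -5179 - 32195519452/12261 = -32259019171/12261 ≈ -2.6310e+6)
c(l) = -2 + 125/l
O + c(I(L)) = -32259019171/12261 + (-2 + 125/1) = -32259019171/12261 + (-2 + 125*1) = -32259019171/12261 + (-2 + 125) = -32259019171/12261 + 123 = -32257511068/12261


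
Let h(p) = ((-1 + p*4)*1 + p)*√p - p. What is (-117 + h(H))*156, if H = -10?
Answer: -16692 - 7956*I*√10 ≈ -16692.0 - 25159.0*I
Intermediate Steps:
h(p) = -p + √p*(-1 + 5*p) (h(p) = ((-1 + 4*p)*1 + p)*√p - p = ((-1 + 4*p) + p)*√p - p = (-1 + 5*p)*√p - p = √p*(-1 + 5*p) - p = -p + √p*(-1 + 5*p))
(-117 + h(H))*156 = (-117 + (-1*(-10) - √(-10) + 5*(-10)^(3/2)))*156 = (-117 + (10 - I*√10 + 5*(-10*I*√10)))*156 = (-117 + (10 - I*√10 - 50*I*√10))*156 = (-117 + (10 - 51*I*√10))*156 = (-107 - 51*I*√10)*156 = -16692 - 7956*I*√10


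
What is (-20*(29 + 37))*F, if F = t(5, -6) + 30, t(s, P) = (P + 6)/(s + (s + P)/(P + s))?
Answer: -39600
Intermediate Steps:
t(s, P) = (6 + P)/(1 + s) (t(s, P) = (6 + P)/(s + (P + s)/(P + s)) = (6 + P)/(s + 1) = (6 + P)/(1 + s))
F = 30 (F = (6 - 6)/(1 + 5) + 30 = 0/6 + 30 = (⅙)*0 + 30 = 0 + 30 = 30)
(-20*(29 + 37))*F = -20*(29 + 37)*30 = -20*66*30 = -1320*30 = -39600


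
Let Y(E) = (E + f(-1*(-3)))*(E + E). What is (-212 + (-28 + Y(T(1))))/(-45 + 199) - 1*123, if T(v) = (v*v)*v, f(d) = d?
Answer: -9587/77 ≈ -124.51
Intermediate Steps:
T(v) = v³ (T(v) = v²*v = v³)
Y(E) = 2*E*(3 + E) (Y(E) = (E - 1*(-3))*(E + E) = (E + 3)*(2*E) = (3 + E)*(2*E) = 2*E*(3 + E))
(-212 + (-28 + Y(T(1))))/(-45 + 199) - 1*123 = (-212 + (-28 + 2*1³*(3 + 1³)))/(-45 + 199) - 1*123 = (-212 + (-28 + 2*1*(3 + 1)))/154 - 123 = (-212 + (-28 + 2*1*4))*(1/154) - 123 = (-212 + (-28 + 8))*(1/154) - 123 = (-212 - 20)*(1/154) - 123 = -232*1/154 - 123 = -116/77 - 123 = -9587/77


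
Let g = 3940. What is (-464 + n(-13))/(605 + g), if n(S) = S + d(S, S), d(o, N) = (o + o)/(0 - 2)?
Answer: -464/4545 ≈ -0.10209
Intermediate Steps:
d(o, N) = -o (d(o, N) = (2*o)/(-2) = (2*o)*(-½) = -o)
n(S) = 0 (n(S) = S - S = 0)
(-464 + n(-13))/(605 + g) = (-464 + 0)/(605 + 3940) = -464/4545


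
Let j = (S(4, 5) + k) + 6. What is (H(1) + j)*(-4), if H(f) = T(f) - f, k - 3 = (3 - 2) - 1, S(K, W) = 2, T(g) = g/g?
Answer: -44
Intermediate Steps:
T(g) = 1
k = 3 (k = 3 + ((3 - 2) - 1) = 3 + (1 - 1) = 3 + 0 = 3)
H(f) = 1 - f
j = 11 (j = (2 + 3) + 6 = 5 + 6 = 11)
(H(1) + j)*(-4) = ((1 - 1*1) + 11)*(-4) = ((1 - 1) + 11)*(-4) = (0 + 11)*(-4) = 11*(-4) = -44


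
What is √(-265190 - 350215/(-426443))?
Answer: 3*I*√5358401709930785/426443 ≈ 514.96*I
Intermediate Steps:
√(-265190 - 350215/(-426443)) = √(-265190 - 350215*(-1/426443)) = √(-265190 + 350215/426443) = √(-113088068955/426443) = 3*I*√5358401709930785/426443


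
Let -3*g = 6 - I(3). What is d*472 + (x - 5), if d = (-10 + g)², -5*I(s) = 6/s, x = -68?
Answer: 15618103/225 ≈ 69414.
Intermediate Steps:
I(s) = -6/(5*s)
g = -32/15 (g = -(6 - (-6)/(5*3))/3 = -(6 - 1*(-⅖))/3 = -(6 + ⅖)/3 = -⅓*32/5 = -32/15 ≈ -2.1333)
d = 33124/225 (d = (-10 - 32/15)² = (-182/15)² = 33124/225 ≈ 147.22)
d*472 + (x - 5) = (33124/225)*472 + (-68 - 5) = 15634528/225 - 73 = 15618103/225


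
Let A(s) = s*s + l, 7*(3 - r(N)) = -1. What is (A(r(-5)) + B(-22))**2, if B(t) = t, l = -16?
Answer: 1898884/2401 ≈ 790.87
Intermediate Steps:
r(N) = 22/7 (r(N) = 3 - 1/7*(-1) = 3 + 1/7 = 22/7)
A(s) = -16 + s**2 (A(s) = s*s - 16 = s**2 - 16 = -16 + s**2)
(A(r(-5)) + B(-22))**2 = ((-16 + (22/7)**2) - 22)**2 = ((-16 + 484/49) - 22)**2 = (-300/49 - 22)**2 = (-1378/49)**2 = 1898884/2401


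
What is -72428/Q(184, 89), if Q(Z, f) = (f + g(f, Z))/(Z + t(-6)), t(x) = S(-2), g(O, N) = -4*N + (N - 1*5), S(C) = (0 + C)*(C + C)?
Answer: 1158848/39 ≈ 29714.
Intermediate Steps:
S(C) = 2*C² (S(C) = C*(2*C) = 2*C²)
g(O, N) = -5 - 3*N (g(O, N) = -4*N + (N - 5) = -4*N + (-5 + N) = -5 - 3*N)
t(x) = 8 (t(x) = 2*(-2)² = 2*4 = 8)
Q(Z, f) = (-5 + f - 3*Z)/(8 + Z) (Q(Z, f) = (f + (-5 - 3*Z))/(Z + 8) = (-5 + f - 3*Z)/(8 + Z))
-72428/Q(184, 89) = -72428*(8 + 184)/(-5 + 89 - 3*184) = -72428*192/(-5 + 89 - 552) = -72428/((1/192)*(-468)) = -72428/(-39/16) = -72428*(-16/39) = 1158848/39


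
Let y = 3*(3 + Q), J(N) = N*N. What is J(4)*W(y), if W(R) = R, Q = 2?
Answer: 240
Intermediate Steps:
J(N) = N**2
y = 15 (y = 3*(3 + 2) = 3*5 = 15)
J(4)*W(y) = 4**2*15 = 16*15 = 240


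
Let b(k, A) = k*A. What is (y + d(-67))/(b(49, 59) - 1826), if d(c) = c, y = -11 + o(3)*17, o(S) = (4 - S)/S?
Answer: -217/3195 ≈ -0.067919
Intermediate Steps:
o(S) = (4 - S)/S
y = -16/3 (y = -11 + ((4 - 1*3)/3)*17 = -11 + ((4 - 3)/3)*17 = -11 + ((1/3)*1)*17 = -11 + (1/3)*17 = -11 + 17/3 = -16/3 ≈ -5.3333)
b(k, A) = A*k
(y + d(-67))/(b(49, 59) - 1826) = (-16/3 - 67)/(59*49 - 1826) = -217/(3*(2891 - 1826)) = -217/3/1065 = -217/3*1/1065 = -217/3195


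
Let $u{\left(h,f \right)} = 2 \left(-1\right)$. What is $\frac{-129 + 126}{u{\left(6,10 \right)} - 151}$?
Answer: $\frac{1}{51} \approx 0.019608$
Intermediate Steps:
$u{\left(h,f \right)} = -2$
$\frac{-129 + 126}{u{\left(6,10 \right)} - 151} = \frac{-129 + 126}{-2 - 151} = - \frac{3}{-153} = \left(-3\right) \left(- \frac{1}{153}\right) = \frac{1}{51}$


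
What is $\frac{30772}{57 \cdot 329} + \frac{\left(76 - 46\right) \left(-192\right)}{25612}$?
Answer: $\frac{1278412}{902823} \approx 1.416$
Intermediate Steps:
$\frac{30772}{57 \cdot 329} + \frac{\left(76 - 46\right) \left(-192\right)}{25612} = \frac{30772}{18753} + \left(76 - 46\right) \left(-192\right) \frac{1}{25612} = 30772 \cdot \frac{1}{18753} + 30 \left(-192\right) \frac{1}{25612} = \frac{4396}{2679} - \frac{1440}{6403} = \frac{1278412}{902823}$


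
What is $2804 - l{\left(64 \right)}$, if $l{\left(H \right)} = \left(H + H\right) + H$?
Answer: $2612$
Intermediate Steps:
$l{\left(H \right)} = 3 H$ ($l{\left(H \right)} = 2 H + H = 3 H$)
$2804 - l{\left(64 \right)} = 2804 - 3 \cdot 64 = 2804 - 192 = 2612$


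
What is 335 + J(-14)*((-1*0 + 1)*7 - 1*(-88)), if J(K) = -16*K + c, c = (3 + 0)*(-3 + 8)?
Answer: 23040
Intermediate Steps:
c = 15 (c = 3*5 = 15)
J(K) = 15 - 16*K (J(K) = -16*K + 15 = 15 - 16*K)
335 + J(-14)*((-1*0 + 1)*7 - 1*(-88)) = 335 + (15 - 16*(-14))*((-1*0 + 1)*7 - 1*(-88)) = 335 + (15 + 224)*((0 + 1)*7 + 88) = 335 + 239*(1*7 + 88) = 335 + 239*(7 + 88) = 335 + 239*95 = 335 + 22705 = 23040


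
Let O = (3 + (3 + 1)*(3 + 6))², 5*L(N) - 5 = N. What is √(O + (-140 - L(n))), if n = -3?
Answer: 3*√3835/5 ≈ 37.156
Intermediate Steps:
L(N) = 1 + N/5
O = 1521 (O = (3 + 4*9)² = (3 + 36)² = 39² = 1521)
√(O + (-140 - L(n))) = √(1521 + (-140 - (1 + (⅕)*(-3)))) = √(1521 + (-140 - (1 - ⅗))) = √(1521 + (-140 - 1*⅖)) = √(1521 + (-140 - ⅖)) = √(1521 - 702/5) = √(6903/5) = 3*√3835/5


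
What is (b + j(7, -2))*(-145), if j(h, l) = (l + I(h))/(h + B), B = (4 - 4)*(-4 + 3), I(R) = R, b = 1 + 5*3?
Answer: -16965/7 ≈ -2423.6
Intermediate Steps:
b = 16 (b = 1 + 15 = 16)
B = 0 (B = 0*(-1) = 0)
j(h, l) = (h + l)/h (j(h, l) = (l + h)/(h + 0) = (h + l)/h)
(b + j(7, -2))*(-145) = (16 + (7 - 2)/7)*(-145) = (16 + (1/7)*5)*(-145) = (16 + 5/7)*(-145) = (117/7)*(-145) = -16965/7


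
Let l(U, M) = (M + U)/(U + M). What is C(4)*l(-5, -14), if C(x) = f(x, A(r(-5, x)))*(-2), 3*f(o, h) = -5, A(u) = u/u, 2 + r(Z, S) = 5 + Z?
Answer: 10/3 ≈ 3.3333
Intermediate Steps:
r(Z, S) = 3 + Z (r(Z, S) = -2 + (5 + Z) = 3 + Z)
A(u) = 1
f(o, h) = -5/3 (f(o, h) = (⅓)*(-5) = -5/3)
l(U, M) = 1 (l(U, M) = (M + U)/(M + U) = 1)
C(x) = 10/3 (C(x) = -5/3*(-2) = 10/3)
C(4)*l(-5, -14) = (10/3)*1 = 10/3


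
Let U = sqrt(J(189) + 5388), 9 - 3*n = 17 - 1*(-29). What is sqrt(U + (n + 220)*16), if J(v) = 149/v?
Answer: sqrt(1465296 + 7*sqrt(21388101))/21 ≈ 58.276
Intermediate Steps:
n = -37/3 (n = 3 - (17 - 1*(-29))/3 = 3 - (17 + 29)/3 = 3 - 1/3*46 = 3 - 46/3 = -37/3 ≈ -12.333)
U = sqrt(21388101)/63 (U = sqrt(149/189 + 5388) = sqrt(1018481/189) = sqrt(21388101)/63 ≈ 73.408)
sqrt(U + (n + 220)*16) = sqrt(sqrt(21388101)/63 + (-37/3 + 220)*16) = sqrt(sqrt(21388101)/63 + (623/3)*16) = sqrt(sqrt(21388101)/63 + 9968/3) = sqrt(9968/3 + sqrt(21388101)/63)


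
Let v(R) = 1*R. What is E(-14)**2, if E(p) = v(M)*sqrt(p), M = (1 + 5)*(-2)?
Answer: -2016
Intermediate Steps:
M = -12 (M = 6*(-2) = -12)
v(R) = R
E(p) = -12*sqrt(p)
E(-14)**2 = (-12*I*sqrt(14))**2 = -2016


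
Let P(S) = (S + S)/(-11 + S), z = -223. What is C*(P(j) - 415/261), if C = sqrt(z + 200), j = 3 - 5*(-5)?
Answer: 7561*I*sqrt(23)/4437 ≈ 8.1725*I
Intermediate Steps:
j = 28 (j = 3 + 25 = 28)
P(S) = 2*S/(-11 + S) (P(S) = (2*S)/(-11 + S) = 2*S/(-11 + S))
C = I*sqrt(23) (C = sqrt(-223 + 200) = sqrt(-23) = I*sqrt(23) ≈ 4.7958*I)
C*(P(j) - 415/261) = (I*sqrt(23))*(2*28/(-11 + 28) - 415/261) = (I*sqrt(23))*(2*28/17 - 415*1/261) = (I*sqrt(23))*(2*28*(1/17) - 415/261) = (I*sqrt(23))*(56/17 - 415/261) = (I*sqrt(23))*(7561/4437) = 7561*I*sqrt(23)/4437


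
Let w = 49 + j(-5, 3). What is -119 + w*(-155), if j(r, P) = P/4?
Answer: -31321/4 ≈ -7830.3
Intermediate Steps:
j(r, P) = P/4 (j(r, P) = P*(1/4) = P/4)
w = 199/4 (w = 49 + (1/4)*3 = 49 + 3/4 = 199/4 ≈ 49.750)
-119 + w*(-155) = -119 + (199/4)*(-155) = -119 - 30845/4 = -31321/4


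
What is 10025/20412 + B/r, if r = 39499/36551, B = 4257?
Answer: 3176454331559/806253588 ≈ 3939.8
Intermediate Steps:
r = 39499/36551 (r = 39499*(1/36551) = 39499/36551 ≈ 1.0807)
10025/20412 + B/r = 10025/20412 + 4257/(39499/36551) = 10025*(1/20412) + 4257*(36551/39499) = 10025/20412 + 155597607/39499 = 3176454331559/806253588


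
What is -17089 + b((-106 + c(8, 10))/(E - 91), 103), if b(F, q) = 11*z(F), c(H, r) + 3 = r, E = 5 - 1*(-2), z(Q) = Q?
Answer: -478129/28 ≈ -17076.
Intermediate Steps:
E = 7 (E = 5 + 2 = 7)
c(H, r) = -3 + r
b(F, q) = 11*F
-17089 + b((-106 + c(8, 10))/(E - 91), 103) = -17089 + 11*((-106 + (-3 + 10))/(7 - 91)) = -17089 + 11*((-106 + 7)/(-84)) = -17089 + 11*(-99*(-1/84)) = -17089 + 11*(33/28) = -17089 + 363/28 = -478129/28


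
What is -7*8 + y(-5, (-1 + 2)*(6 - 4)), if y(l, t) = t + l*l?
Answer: -29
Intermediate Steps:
y(l, t) = t + l**2
-7*8 + y(-5, (-1 + 2)*(6 - 4)) = -7*8 + ((-1 + 2)*(6 - 4) + (-5)**2) = -56 + (1*2 + 25) = -56 + (2 + 25) = -56 + 27 = -29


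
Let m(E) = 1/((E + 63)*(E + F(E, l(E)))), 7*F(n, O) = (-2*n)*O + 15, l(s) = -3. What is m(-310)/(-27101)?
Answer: -7/26876197205 ≈ -2.6045e-10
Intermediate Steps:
F(n, O) = 15/7 - 2*O*n/7 (F(n, O) = ((-2*n)*O + 15)/7 = (-2*O*n + 15)/7 = (15 - 2*O*n)/7 = 15/7 - 2*O*n/7)
m(E) = 1/((63 + E)*(15/7 + 13*E/7)) (m(E) = 1/((E + 63)*(E + (15/7 - 2/7*(-3)*E))) = 1/((63 + E)*(E + (15/7 + 6*E/7))) = 1/((63 + E)*(15/7 + 13*E/7)))
m(-310)/(-27101) = (7/(945 + 13*(-310)² + 834*(-310)))/(-27101) = (7/(945 + 13*96100 - 258540))*(-1/27101) = (7/(945 + 1249300 - 258540))*(-1/27101) = (7/991705)*(-1/27101) = -7/26876197205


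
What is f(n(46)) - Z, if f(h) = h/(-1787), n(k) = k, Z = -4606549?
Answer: 8231903017/1787 ≈ 4.6066e+6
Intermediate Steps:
f(h) = -h/1787 (f(h) = h*(-1/1787) = -h/1787)
f(n(46)) - Z = -1/1787*46 - 1*(-4606549) = -46/1787 + 4606549 = 8231903017/1787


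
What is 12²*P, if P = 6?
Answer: 864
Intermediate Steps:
12²*P = 12²*6 = 144*6 = 864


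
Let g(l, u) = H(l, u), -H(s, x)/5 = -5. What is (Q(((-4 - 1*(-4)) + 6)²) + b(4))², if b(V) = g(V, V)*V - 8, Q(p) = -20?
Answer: 5184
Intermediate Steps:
H(s, x) = 25 (H(s, x) = -5*(-5) = 25)
g(l, u) = 25
b(V) = -8 + 25*V (b(V) = 25*V - 8 = -8 + 25*V)
(Q(((-4 - 1*(-4)) + 6)²) + b(4))² = (-20 + (-8 + 25*4))² = (-20 + (-8 + 100))² = (-20 + 92)² = 72² = 5184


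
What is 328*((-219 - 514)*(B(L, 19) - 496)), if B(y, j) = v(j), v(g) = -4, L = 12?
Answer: 120212000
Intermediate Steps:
B(y, j) = -4
328*((-219 - 514)*(B(L, 19) - 496)) = 328*((-219 - 514)*(-4 - 496)) = 328*(-733*(-500)) = 328*366500 = 120212000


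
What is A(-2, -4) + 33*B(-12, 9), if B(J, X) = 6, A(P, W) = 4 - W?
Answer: 206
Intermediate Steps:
A(-2, -4) + 33*B(-12, 9) = (4 - 1*(-4)) + 33*6 = (4 + 4) + 198 = 8 + 198 = 206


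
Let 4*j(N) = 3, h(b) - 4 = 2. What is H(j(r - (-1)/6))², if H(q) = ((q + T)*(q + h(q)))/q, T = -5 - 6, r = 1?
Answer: 136161/16 ≈ 8510.1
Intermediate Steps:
T = -11
h(b) = 6 (h(b) = 4 + 2 = 6)
j(N) = ¾ (j(N) = (¼)*3 = ¾)
H(q) = (-11 + q)*(6 + q)/q (H(q) = ((q - 11)*(q + 6))/q = ((-11 + q)*(6 + q))/q = (-11 + q)*(6 + q)/q)
H(j(r - (-1)/6))² = (-5 + ¾ - 66/¾)² = (-5 + ¾ - 66*4/3)² = (-5 + ¾ - 88)² = (-369/4)² = 136161/16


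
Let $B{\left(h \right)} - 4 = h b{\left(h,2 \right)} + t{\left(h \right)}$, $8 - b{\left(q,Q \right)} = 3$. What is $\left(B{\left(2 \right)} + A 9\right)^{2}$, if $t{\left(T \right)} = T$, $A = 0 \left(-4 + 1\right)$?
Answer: $256$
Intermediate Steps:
$A = 0$ ($A = 0 \left(-3\right) = 0$)
$b{\left(q,Q \right)} = 5$ ($b{\left(q,Q \right)} = 8 - 3 = 5$)
$B{\left(h \right)} = 4 + 6 h$ ($B{\left(h \right)} = 4 + \left(h 5 + h\right) = 4 + \left(5 h + h\right) = 4 + 6 h$)
$\left(B{\left(2 \right)} + A 9\right)^{2} = \left(\left(4 + 6 \cdot 2\right) + 0 \cdot 9\right)^{2} = \left(\left(4 + 12\right) + 0\right)^{2} = \left(16 + 0\right)^{2} = 16^{2} = 256$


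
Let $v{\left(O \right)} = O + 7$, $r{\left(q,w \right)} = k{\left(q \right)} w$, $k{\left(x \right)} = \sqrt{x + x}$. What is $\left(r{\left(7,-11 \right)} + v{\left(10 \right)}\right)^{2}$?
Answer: $1983 - 374 \sqrt{14} \approx 583.62$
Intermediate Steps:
$k{\left(x \right)} = \sqrt{2} \sqrt{x}$ ($k{\left(x \right)} = \sqrt{2 x} = \sqrt{2} \sqrt{x}$)
$r{\left(q,w \right)} = w \sqrt{2} \sqrt{q}$ ($r{\left(q,w \right)} = \sqrt{2} \sqrt{q} w = w \sqrt{2} \sqrt{q}$)
$v{\left(O \right)} = 7 + O$
$\left(r{\left(7,-11 \right)} + v{\left(10 \right)}\right)^{2} = \left(- 11 \sqrt{2} \sqrt{7} + \left(7 + 10\right)\right)^{2} = \left(- 11 \sqrt{14} + 17\right)^{2} = \left(17 - 11 \sqrt{14}\right)^{2}$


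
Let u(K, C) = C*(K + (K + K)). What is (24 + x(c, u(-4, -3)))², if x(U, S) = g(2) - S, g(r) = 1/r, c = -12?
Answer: 529/4 ≈ 132.25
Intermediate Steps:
u(K, C) = 3*C*K (u(K, C) = C*(K + 2*K) = C*(3*K) = 3*C*K)
g(r) = 1/r
x(U, S) = ½ - S (x(U, S) = 1/2 - S = ½ - S)
(24 + x(c, u(-4, -3)))² = (24 + (½ - 3*(-3)*(-4)))² = (24 + (½ - 1*36))² = (24 + (½ - 36))² = (24 - 71/2)² = (-23/2)² = 529/4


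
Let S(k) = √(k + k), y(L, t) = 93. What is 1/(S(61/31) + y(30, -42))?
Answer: 2883/267997 - √3782/267997 ≈ 0.010528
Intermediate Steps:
S(k) = √2*√k (S(k) = √(2*k) = √2*√k)
1/(S(61/31) + y(30, -42)) = 1/(√2*√(61/31) + 93) = 1/(√2*(√1891/31) + 93) = 1/(√3782/31 + 93) = 1/(93 + √3782/31)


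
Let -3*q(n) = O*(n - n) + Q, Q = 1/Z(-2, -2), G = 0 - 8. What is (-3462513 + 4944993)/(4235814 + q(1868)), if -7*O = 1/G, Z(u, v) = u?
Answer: 1778976/5082977 ≈ 0.34999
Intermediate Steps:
G = -8
Q = -½ (Q = 1/(-2) = -½ ≈ -0.50000)
O = 1/56 (O = -⅐/(-8) = -⅐*(-⅛) = 1/56 ≈ 0.017857)
q(n) = ⅙ (q(n) = -((n - n)/56 - ½)/3 = -((1/56)*0 - ½)/3 = -(0 - ½)/3 = -⅓*(-½) = ⅙)
(-3462513 + 4944993)/(4235814 + q(1868)) = (-3462513 + 4944993)/(4235814 + ⅙) = 1482480/(25414885/6) = 1482480*(6/25414885) = 1778976/5082977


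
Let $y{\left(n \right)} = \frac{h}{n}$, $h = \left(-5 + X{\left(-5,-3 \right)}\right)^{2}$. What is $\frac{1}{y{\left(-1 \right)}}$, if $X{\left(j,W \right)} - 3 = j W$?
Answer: $- \frac{1}{169} \approx -0.0059172$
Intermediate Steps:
$X{\left(j,W \right)} = 3 + W j$ ($X{\left(j,W \right)} = 3 + j W = 3 + W j$)
$h = 169$ ($h = \left(-5 + \left(3 - -15\right)\right)^{2} = \left(-5 + \left(3 + 15\right)\right)^{2} = \left(-5 + 18\right)^{2} = 13^{2} = 169$)
$y{\left(n \right)} = \frac{169}{n}$
$\frac{1}{y{\left(-1 \right)}} = \frac{1}{169 \frac{1}{-1}} = \frac{1}{169 \left(-1\right)} = \frac{1}{-169} = - \frac{1}{169}$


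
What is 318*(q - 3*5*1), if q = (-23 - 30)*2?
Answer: -38478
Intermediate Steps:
q = -106 (q = -53*2 = -106)
318*(q - 3*5*1) = 318*(-106 - 3*5*1) = 318*(-106 - 15*1) = 318*(-106 - 15) = 318*(-121) = -38478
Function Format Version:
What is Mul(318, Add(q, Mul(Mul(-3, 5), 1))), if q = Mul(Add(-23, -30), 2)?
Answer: -38478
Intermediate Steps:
q = -106 (q = Mul(-53, 2) = -106)
Mul(318, Add(q, Mul(Mul(-3, 5), 1))) = Mul(318, Add(-106, Mul(Mul(-3, 5), 1))) = Mul(318, Add(-106, Mul(-15, 1))) = Mul(318, Add(-106, -15)) = Mul(318, -121) = -38478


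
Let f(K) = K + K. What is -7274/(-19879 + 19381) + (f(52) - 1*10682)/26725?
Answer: 94564903/6654525 ≈ 14.211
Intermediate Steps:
f(K) = 2*K
-7274/(-19879 + 19381) + (f(52) - 1*10682)/26725 = -7274/(-19879 + 19381) + (2*52 - 1*10682)/26725 = -7274/(-498) + (104 - 10682)*(1/26725) = -7274*(-1/498) - 10578*1/26725 = 3637/249 - 10578/26725 = 94564903/6654525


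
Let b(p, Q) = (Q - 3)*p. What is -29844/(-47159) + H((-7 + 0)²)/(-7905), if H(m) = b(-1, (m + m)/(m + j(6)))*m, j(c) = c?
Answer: 12820602103/20503554225 ≈ 0.62529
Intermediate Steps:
b(p, Q) = p*(-3 + Q) (b(p, Q) = (-3 + Q)*p = p*(-3 + Q))
H(m) = m*(3 - 2*m/(6 + m)) (H(m) = (-(-3 + (m + m)/(m + 6)))*m = (-(-3 + (2*m)/(6 + m)))*m = (-(-3 + 2*m/(6 + m)))*m = (3 - 2*m/(6 + m))*m = m*(3 - 2*m/(6 + m)))
-29844/(-47159) + H((-7 + 0)²)/(-7905) = -29844/(-47159) + ((-7 + 0)²*(18 + (-7 + 0)²)/(6 + (-7 + 0)²))/(-7905) = -29844*(-1/47159) + ((-7)²*(18 + (-7)²)/(6 + (-7)²))*(-1/7905) = 29844/47159 + (49*(18 + 49)/(6 + 49))*(-1/7905) = 29844/47159 + (49*67/55)*(-1/7905) = 29844/47159 + (49*(1/55)*67)*(-1/7905) = 29844/47159 + (3283/55)*(-1/7905) = 29844/47159 - 3283/434775 = 12820602103/20503554225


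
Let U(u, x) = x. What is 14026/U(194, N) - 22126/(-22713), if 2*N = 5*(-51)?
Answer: -70166994/643535 ≈ -109.03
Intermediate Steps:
N = -255/2 (N = (5*(-51))/2 = (½)*(-255) = -255/2 ≈ -127.50)
14026/U(194, N) - 22126/(-22713) = 14026/(-255/2) - 22126/(-22713) = 14026*(-2/255) - 22126*(-1/22713) = -28052/255 + 22126/22713 = -70166994/643535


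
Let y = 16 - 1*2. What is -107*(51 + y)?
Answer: -6955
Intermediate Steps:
y = 14 (y = 16 - 2 = 14)
-107*(51 + y) = -107*(51 + 14) = -107*65 = -6955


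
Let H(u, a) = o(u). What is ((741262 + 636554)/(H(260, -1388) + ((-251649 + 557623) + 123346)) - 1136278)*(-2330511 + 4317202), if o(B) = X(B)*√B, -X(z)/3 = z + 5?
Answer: -2969344130880160365002/1315366685 + 31087846346436*√65/1315366685 ≈ -2.2574e+12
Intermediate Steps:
X(z) = -15 - 3*z (X(z) = -3*(z + 5) = -3*(5 + z) = -15 - 3*z)
o(B) = √B*(-15 - 3*B) (o(B) = (-15 - 3*B)*√B = √B*(-15 - 3*B))
H(u, a) = 3*√u*(-5 - u)
((741262 + 636554)/(H(260, -1388) + ((-251649 + 557623) + 123346)) - 1136278)*(-2330511 + 4317202) = ((741262 + 636554)/(3*√260*(-5 - 1*260) + ((-251649 + 557623) + 123346)) - 1136278)*(-2330511 + 4317202) = (1377816/(3*(2*√65)*(-5 - 260) + (305974 + 123346)) - 1136278)*1986691 = (1377816/(3*(2*√65)*(-265) + 429320) - 1136278)*1986691 = (1377816/(-1590*√65 + 429320) - 1136278)*1986691 = (1377816/(429320 - 1590*√65) - 1136278)*1986691 = (-1136278 + 1377816/(429320 - 1590*√65))*1986691 = -2257433276098 + 2737294646856/(429320 - 1590*√65)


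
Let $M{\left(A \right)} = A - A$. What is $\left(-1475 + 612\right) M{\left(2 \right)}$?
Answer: $0$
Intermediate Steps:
$M{\left(A \right)} = 0$
$\left(-1475 + 612\right) M{\left(2 \right)} = \left(-1475 + 612\right) 0 = \left(-863\right) 0 = 0$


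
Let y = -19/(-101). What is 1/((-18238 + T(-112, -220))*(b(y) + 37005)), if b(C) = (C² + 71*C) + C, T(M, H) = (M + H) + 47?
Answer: -10201/6994776289282 ≈ -1.4584e-9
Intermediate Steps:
T(M, H) = 47 + H + M (T(M, H) = (H + M) + 47 = 47 + H + M)
y = 19/101 (y = -19*(-1/101) = 19/101 ≈ 0.18812)
b(C) = C² + 72*C
1/((-18238 + T(-112, -220))*(b(y) + 37005)) = 1/((-18238 + (47 - 220 - 112))*(19*(72 + 19/101)/101 + 37005)) = 1/((-18238 - 285)*((19/101)*(7291/101) + 37005)) = 1/(-18523*(138529/10201 + 37005)) = 1/(-18523*377626534/10201) = 1/(-6994776289282/10201) = -10201/6994776289282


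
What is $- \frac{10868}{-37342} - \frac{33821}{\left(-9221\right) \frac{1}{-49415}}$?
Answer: $- \frac{31204133386851}{172165291} \approx -1.8125 \cdot 10^{5}$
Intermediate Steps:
$- \frac{10868}{-37342} - \frac{33821}{\left(-9221\right) \frac{1}{-49415}} = \left(-10868\right) \left(- \frac{1}{37342}\right) - \frac{33821}{\left(-9221\right) \left(- \frac{1}{49415}\right)} = \frac{5434}{18671} - \frac{33821}{\frac{9221}{49415}} = \frac{5434}{18671} - \frac{1671264715}{9221} = - \frac{31204133386851}{172165291}$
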